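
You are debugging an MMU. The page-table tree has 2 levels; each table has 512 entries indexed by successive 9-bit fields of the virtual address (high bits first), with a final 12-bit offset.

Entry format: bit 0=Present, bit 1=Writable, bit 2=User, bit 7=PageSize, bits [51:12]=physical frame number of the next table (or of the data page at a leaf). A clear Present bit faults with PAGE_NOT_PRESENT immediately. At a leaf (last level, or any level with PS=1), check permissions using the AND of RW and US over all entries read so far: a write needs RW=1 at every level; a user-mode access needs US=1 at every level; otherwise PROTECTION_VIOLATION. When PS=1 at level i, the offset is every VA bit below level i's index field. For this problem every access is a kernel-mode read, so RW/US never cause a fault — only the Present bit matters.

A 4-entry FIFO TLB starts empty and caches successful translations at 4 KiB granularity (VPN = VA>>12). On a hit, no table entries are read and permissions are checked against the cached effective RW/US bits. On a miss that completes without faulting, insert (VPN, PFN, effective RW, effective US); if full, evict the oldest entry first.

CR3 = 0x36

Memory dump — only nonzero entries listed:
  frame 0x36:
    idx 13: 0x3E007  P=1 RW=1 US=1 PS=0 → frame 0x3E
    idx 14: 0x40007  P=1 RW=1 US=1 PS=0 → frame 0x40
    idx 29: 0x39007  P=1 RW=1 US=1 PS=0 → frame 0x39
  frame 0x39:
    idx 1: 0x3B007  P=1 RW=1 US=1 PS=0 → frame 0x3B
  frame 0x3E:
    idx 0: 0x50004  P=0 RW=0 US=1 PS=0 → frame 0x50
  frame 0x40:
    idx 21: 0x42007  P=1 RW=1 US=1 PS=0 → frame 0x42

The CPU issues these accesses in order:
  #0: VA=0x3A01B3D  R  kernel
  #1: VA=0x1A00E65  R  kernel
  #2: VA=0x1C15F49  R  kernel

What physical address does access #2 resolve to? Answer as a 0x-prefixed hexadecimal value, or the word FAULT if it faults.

Trace:
#0 VA=0x3A01B3D (r,kernel):
  [0] read 0x36 idx=29: raw=0x39007 flags P=1 W=1 U=1 S=0
  [1] read 0x39 idx=1: raw=0x3B007 flags P=1 W=1 U=1 S=0
  → PA=0x3BB3D  (2 entries read)
#1 VA=0x1A00E65 (r,kernel):
  [0] read 0x36 idx=13: raw=0x3E007 flags P=1 W=1 U=1 S=0
  [1] read 0x3E idx=0: raw=0x50004 flags P=0 W=0 U=1 S=0
  → PAGE_NOT_PRESENT  (2 entries read)
#2 VA=0x1C15F49 (r,kernel):
  [0] read 0x36 idx=14: raw=0x40007 flags P=1 W=1 U=1 S=0
  [1] read 0x40 idx=21: raw=0x42007 flags P=1 W=1 U=1 S=0
  → PA=0x42F49  (2 entries read)

Access #2 PA: 0x42F49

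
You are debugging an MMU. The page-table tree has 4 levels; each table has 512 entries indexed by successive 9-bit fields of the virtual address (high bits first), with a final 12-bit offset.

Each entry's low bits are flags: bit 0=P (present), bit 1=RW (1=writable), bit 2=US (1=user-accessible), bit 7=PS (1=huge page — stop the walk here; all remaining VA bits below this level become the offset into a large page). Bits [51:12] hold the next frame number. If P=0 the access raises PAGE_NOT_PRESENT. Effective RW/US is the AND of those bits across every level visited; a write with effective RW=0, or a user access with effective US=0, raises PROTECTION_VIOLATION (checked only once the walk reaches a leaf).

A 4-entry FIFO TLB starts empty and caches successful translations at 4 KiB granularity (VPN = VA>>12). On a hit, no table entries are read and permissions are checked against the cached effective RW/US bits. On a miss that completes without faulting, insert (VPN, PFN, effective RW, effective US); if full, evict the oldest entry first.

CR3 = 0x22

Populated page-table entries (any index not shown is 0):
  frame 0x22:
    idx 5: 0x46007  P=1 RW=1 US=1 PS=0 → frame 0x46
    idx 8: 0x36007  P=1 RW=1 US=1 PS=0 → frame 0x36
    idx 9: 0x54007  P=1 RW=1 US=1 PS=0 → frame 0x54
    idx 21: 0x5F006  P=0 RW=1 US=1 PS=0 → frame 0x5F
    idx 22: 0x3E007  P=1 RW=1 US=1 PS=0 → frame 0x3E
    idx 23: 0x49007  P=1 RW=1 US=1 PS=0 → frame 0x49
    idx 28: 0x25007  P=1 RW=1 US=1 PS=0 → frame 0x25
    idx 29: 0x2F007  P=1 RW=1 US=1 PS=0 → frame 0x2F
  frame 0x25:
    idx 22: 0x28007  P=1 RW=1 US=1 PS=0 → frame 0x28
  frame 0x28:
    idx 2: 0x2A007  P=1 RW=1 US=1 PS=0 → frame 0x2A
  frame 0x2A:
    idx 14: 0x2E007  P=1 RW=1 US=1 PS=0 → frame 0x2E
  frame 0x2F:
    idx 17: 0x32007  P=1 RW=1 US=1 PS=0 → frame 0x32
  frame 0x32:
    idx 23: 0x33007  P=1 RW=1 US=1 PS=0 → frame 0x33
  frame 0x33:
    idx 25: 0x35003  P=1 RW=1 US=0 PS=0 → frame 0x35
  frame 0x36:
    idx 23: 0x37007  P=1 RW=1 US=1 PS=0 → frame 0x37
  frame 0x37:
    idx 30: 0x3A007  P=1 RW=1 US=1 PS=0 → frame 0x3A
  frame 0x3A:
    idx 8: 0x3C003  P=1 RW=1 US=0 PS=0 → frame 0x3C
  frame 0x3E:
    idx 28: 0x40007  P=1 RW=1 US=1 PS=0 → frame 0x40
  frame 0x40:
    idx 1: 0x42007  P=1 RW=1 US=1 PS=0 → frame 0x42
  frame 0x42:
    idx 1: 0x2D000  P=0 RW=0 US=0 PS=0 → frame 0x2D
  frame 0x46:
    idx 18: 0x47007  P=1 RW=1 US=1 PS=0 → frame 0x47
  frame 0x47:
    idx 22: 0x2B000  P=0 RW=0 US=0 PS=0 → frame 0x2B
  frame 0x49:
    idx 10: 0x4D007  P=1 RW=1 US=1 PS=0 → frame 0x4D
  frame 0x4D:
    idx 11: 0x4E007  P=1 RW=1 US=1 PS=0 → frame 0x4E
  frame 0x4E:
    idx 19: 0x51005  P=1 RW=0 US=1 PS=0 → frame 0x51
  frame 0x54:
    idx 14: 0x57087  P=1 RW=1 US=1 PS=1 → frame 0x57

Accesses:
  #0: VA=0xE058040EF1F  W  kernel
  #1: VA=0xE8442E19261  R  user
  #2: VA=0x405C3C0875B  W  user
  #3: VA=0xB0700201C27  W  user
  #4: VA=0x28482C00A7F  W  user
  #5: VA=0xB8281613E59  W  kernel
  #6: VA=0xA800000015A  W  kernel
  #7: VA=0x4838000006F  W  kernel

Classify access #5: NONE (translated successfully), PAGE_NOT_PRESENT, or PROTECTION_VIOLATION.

Per-access translation:
#0 VA=0xE058040EF1F (w,kernel):
  L0 @0x22[28] → 0x25007  P=1,RW=1,US=1,PS=0
  L1 @0x25[22] → 0x28007  P=1,RW=1,US=1,PS=0
  L2 @0x28[2] → 0x2A007  P=1,RW=1,US=1,PS=0
  L3 @0x2A[14] → 0x2E007  P=1,RW=1,US=1,PS=0
  ⇒ phys 0x2EF1F  [4 reads]
#1 VA=0xE8442E19261 (r,user):
  L0 @0x22[29] → 0x2F007  P=1,RW=1,US=1,PS=0
  L1 @0x2F[17] → 0x32007  P=1,RW=1,US=1,PS=0
  L2 @0x32[23] → 0x33007  P=1,RW=1,US=1,PS=0
  L3 @0x33[25] → 0x35003  P=1,RW=1,US=0,PS=0
  → PROTECTION_VIOLATION  (4 entries read)
#2 VA=0x405C3C0875B (w,user):
  L0 @0x22[8] → 0x36007  P=1,RW=1,US=1,PS=0
  L1 @0x36[23] → 0x37007  P=1,RW=1,US=1,PS=0
  L2 @0x37[30] → 0x3A007  P=1,RW=1,US=1,PS=0
  L3 @0x3A[8] → 0x3C003  P=1,RW=1,US=0,PS=0
  → PROTECTION_VIOLATION  (4 entries read)
#3 VA=0xB0700201C27 (w,user):
  L0 @0x22[22] → 0x3E007  P=1,RW=1,US=1,PS=0
  L1 @0x3E[28] → 0x40007  P=1,RW=1,US=1,PS=0
  L2 @0x40[1] → 0x42007  P=1,RW=1,US=1,PS=0
  L3 @0x42[1] → 0x2D000  P=0,RW=0,US=0,PS=0
  → PAGE_NOT_PRESENT  (4 entries read)
#4 VA=0x28482C00A7F (w,user):
  L0 @0x22[5] → 0x46007  P=1,RW=1,US=1,PS=0
  L1 @0x46[18] → 0x47007  P=1,RW=1,US=1,PS=0
  L2 @0x47[22] → 0x2B000  P=0,RW=0,US=0,PS=0
  → PAGE_NOT_PRESENT  (3 entries read)
#5 VA=0xB8281613E59 (w,kernel):
  L0 @0x22[23] → 0x49007  P=1,RW=1,US=1,PS=0
  L1 @0x49[10] → 0x4D007  P=1,RW=1,US=1,PS=0
  L2 @0x4D[11] → 0x4E007  P=1,RW=1,US=1,PS=0
  L3 @0x4E[19] → 0x51005  P=1,RW=0,US=1,PS=0
  → PROTECTION_VIOLATION  (4 entries read)
#6 VA=0xA800000015A (w,kernel):
  L0 @0x22[21] → 0x5F006  P=0,RW=1,US=1,PS=0
  → PAGE_NOT_PRESENT  (1 entries read)
#7 VA=0x4838000006F (w,kernel):
  L0 @0x22[9] → 0x54007  P=1,RW=1,US=1,PS=0
  L1 @0x54[14] → 0x57087  P=1,RW=1,US=1,PS=1
  ⇒ phys 0x5706F (huge @L1)  [2 reads]

Access #5 fault: PROTECTION_VIOLATION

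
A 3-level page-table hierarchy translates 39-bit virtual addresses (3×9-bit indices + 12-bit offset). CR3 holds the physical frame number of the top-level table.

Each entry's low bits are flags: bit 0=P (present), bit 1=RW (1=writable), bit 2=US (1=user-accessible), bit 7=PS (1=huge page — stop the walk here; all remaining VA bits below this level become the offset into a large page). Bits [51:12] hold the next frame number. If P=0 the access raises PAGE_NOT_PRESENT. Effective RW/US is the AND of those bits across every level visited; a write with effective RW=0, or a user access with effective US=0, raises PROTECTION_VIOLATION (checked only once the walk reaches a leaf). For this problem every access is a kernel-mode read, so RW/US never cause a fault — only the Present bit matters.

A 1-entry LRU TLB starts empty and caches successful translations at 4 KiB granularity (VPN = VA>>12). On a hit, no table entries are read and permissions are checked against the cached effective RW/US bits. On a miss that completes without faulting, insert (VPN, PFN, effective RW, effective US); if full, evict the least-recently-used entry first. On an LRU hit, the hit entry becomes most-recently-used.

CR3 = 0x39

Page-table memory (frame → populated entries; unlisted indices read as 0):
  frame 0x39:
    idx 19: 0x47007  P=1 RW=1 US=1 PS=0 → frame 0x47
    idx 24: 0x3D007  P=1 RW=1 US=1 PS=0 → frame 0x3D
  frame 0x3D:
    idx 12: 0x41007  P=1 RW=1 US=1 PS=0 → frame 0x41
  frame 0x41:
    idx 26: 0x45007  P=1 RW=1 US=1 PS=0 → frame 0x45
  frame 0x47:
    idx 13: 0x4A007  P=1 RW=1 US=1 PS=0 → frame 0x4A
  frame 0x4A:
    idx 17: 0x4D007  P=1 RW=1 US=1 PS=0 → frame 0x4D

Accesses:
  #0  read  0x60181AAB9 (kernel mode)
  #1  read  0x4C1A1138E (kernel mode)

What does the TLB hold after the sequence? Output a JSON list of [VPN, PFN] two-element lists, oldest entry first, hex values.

Walk each access:
#0 VA=0x60181AAB9 (r,kernel):
  [0] read 0x39 idx=24: raw=0x3D007 flags P=1 W=1 U=1 S=0
  [1] read 0x3D idx=12: raw=0x41007 flags P=1 W=1 U=1 S=0
  [2] read 0x41 idx=26: raw=0x45007 flags P=1 W=1 U=1 S=0
  → PA=0x45AB9  (3 entries read)
#1 VA=0x4C1A1138E (r,kernel):
  [0] read 0x39 idx=19: raw=0x47007 flags P=1 W=1 U=1 S=0
  [1] read 0x47 idx=13: raw=0x4A007 flags P=1 W=1 U=1 S=0
  [2] read 0x4A idx=17: raw=0x4D007 flags P=1 W=1 U=1 S=0
  → PA=0x4D38E  (3 entries read)

TLB: [["0x4C1A11", "0x4D"]]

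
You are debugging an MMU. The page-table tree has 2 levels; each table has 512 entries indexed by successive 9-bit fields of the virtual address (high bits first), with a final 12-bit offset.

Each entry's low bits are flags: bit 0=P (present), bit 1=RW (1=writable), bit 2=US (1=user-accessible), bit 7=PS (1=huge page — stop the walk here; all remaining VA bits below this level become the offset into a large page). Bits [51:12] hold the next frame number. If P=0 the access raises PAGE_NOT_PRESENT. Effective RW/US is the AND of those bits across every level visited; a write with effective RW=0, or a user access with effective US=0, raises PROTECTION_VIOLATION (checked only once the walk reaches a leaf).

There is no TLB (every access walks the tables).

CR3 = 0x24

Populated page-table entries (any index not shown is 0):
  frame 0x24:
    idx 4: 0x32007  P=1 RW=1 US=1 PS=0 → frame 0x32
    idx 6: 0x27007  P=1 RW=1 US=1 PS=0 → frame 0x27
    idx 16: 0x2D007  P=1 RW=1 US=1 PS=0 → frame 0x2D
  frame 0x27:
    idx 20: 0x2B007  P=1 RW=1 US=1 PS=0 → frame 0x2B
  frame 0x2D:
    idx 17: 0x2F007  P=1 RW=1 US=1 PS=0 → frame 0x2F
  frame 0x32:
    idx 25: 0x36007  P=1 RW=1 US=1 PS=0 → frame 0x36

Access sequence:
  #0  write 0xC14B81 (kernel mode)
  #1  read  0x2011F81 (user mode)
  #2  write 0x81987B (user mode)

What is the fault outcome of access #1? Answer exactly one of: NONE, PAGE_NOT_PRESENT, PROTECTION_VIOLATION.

Trace:
#0 VA=0xC14B81 (w,kernel):
  L0: frame=0x24 idx=6 entry=0x27007 [P=1 RW=1 US=1 PS=0]
  L1: frame=0x27 idx=20 entry=0x2B007 [P=1 RW=1 US=1 PS=0]
  ✓ 0x2BB81  — 2 lookups
#1 VA=0x2011F81 (r,user):
  L0: frame=0x24 idx=16 entry=0x2D007 [P=1 RW=1 US=1 PS=0]
  L1: frame=0x2D idx=17 entry=0x2F007 [P=1 RW=1 US=1 PS=0]
  ✓ 0x2FF81  — 2 lookups
#2 VA=0x81987B (w,user):
  L0: frame=0x24 idx=4 entry=0x32007 [P=1 RW=1 US=1 PS=0]
  L1: frame=0x32 idx=25 entry=0x36007 [P=1 RW=1 US=1 PS=0]
  ✓ 0x3687B  — 2 lookups

Access #1 fault: NONE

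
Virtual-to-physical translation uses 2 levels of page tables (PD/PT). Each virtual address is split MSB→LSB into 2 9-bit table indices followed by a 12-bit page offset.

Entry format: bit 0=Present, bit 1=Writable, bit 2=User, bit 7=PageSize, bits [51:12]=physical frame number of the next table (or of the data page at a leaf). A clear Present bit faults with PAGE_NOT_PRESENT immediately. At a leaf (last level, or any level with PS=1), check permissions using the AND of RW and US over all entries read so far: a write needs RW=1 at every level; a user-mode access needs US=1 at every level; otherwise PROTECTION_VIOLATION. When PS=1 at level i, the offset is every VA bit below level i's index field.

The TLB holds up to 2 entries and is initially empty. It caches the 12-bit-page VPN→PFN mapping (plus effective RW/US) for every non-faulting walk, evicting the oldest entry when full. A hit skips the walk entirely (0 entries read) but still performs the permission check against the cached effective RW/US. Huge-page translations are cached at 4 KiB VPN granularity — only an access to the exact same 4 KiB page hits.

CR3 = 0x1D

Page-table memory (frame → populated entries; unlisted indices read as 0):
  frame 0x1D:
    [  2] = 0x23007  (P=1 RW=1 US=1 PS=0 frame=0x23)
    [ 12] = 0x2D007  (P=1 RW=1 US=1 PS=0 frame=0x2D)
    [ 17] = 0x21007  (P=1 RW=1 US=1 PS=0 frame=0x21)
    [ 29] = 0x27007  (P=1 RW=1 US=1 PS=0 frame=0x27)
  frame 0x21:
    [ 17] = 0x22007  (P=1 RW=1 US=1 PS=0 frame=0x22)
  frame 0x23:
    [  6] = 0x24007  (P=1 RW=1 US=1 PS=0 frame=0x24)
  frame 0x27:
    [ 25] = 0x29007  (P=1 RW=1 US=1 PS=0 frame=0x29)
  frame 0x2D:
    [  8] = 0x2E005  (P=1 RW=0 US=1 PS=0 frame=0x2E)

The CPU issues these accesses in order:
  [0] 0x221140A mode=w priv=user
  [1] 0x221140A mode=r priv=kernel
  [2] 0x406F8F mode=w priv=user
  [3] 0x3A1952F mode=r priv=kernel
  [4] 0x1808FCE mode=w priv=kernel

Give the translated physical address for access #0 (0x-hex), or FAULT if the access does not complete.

Walk each access:
#0 VA=0x221140A (w,user):
  [0] read 0x1D idx=17: raw=0x21007 flags P=1 W=1 U=1 S=0
  [1] read 0x21 idx=17: raw=0x22007 flags P=1 W=1 U=1 S=0
  → PA=0x2240A  (2 entries read)
#1 VA=0x221140A (r,kernel):
  TLB hit vpn=0x2211 → PA=0x2240A
#2 VA=0x406F8F (w,user):
  [0] read 0x1D idx=2: raw=0x23007 flags P=1 W=1 U=1 S=0
  [1] read 0x23 idx=6: raw=0x24007 flags P=1 W=1 U=1 S=0
  → PA=0x24F8F  (2 entries read)
#3 VA=0x3A1952F (r,kernel):
  [0] read 0x1D idx=29: raw=0x27007 flags P=1 W=1 U=1 S=0
  [1] read 0x27 idx=25: raw=0x29007 flags P=1 W=1 U=1 S=0
  → PA=0x2952F  (2 entries read)
#4 VA=0x1808FCE (w,kernel):
  [0] read 0x1D idx=12: raw=0x2D007 flags P=1 W=1 U=1 S=0
  [1] read 0x2D idx=8: raw=0x2E005 flags P=1 W=0 U=1 S=0
  ✗ PROTECTION_VIOLATION  [2 reads]

Access #0 PA: 0x2240A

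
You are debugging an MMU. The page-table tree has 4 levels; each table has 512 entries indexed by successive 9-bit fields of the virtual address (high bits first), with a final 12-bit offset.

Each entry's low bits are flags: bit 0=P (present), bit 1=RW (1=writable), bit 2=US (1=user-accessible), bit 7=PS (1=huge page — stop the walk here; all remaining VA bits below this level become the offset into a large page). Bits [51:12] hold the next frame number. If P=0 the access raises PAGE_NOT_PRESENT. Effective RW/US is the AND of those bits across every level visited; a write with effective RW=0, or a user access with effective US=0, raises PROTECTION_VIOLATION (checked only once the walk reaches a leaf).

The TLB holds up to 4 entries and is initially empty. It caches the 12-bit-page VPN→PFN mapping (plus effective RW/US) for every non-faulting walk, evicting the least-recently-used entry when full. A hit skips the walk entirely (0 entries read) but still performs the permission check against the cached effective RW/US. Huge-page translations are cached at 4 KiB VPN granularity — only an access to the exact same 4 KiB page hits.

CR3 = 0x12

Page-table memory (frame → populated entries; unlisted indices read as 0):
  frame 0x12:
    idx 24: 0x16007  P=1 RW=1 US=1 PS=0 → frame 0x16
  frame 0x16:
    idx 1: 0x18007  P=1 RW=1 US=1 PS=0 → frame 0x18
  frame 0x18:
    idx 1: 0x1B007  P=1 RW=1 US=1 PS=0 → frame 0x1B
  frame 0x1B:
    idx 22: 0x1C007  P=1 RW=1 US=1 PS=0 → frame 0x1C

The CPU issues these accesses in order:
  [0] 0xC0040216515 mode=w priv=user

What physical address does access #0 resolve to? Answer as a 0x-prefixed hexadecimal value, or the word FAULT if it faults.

Walk each access:
#0 VA=0xC0040216515 (w,user):
  [0] read 0x12 idx=24: raw=0x16007 flags P=1 W=1 U=1 S=0
  [1] read 0x16 idx=1: raw=0x18007 flags P=1 W=1 U=1 S=0
  [2] read 0x18 idx=1: raw=0x1B007 flags P=1 W=1 U=1 S=0
  [3] read 0x1B idx=22: raw=0x1C007 flags P=1 W=1 U=1 S=0
  ⇒ phys 0x1C515  [4 reads]

Access #0 PA: 0x1C515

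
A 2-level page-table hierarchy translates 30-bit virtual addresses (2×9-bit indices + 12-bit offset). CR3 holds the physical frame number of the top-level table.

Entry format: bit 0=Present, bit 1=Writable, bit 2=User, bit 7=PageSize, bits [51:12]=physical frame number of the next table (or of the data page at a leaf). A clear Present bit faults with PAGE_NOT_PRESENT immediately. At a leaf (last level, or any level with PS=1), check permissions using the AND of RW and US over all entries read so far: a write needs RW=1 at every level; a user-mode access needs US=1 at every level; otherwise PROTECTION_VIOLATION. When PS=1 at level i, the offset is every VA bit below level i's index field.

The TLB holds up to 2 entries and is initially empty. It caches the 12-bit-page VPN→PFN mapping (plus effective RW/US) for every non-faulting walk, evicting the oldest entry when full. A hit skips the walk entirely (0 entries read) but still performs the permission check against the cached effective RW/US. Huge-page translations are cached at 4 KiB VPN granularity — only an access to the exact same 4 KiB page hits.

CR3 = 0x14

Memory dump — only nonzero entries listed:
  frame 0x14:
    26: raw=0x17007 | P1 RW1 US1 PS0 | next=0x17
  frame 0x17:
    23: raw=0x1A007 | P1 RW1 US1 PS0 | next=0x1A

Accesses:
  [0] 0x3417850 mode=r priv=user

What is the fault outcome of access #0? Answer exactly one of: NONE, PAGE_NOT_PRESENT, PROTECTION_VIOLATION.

Per-access translation:
#0 VA=0x3417850 (r,user):
  lvl0: tbl 0x14, slot 26 ⇒ 0x17007 (P1/RW1/US1/PS0)
  lvl1: tbl 0x17, slot 23 ⇒ 0x1A007 (P1/RW1/US1/PS0)
  ⇒ phys 0x1A850  [2 reads]

Access #0 fault: NONE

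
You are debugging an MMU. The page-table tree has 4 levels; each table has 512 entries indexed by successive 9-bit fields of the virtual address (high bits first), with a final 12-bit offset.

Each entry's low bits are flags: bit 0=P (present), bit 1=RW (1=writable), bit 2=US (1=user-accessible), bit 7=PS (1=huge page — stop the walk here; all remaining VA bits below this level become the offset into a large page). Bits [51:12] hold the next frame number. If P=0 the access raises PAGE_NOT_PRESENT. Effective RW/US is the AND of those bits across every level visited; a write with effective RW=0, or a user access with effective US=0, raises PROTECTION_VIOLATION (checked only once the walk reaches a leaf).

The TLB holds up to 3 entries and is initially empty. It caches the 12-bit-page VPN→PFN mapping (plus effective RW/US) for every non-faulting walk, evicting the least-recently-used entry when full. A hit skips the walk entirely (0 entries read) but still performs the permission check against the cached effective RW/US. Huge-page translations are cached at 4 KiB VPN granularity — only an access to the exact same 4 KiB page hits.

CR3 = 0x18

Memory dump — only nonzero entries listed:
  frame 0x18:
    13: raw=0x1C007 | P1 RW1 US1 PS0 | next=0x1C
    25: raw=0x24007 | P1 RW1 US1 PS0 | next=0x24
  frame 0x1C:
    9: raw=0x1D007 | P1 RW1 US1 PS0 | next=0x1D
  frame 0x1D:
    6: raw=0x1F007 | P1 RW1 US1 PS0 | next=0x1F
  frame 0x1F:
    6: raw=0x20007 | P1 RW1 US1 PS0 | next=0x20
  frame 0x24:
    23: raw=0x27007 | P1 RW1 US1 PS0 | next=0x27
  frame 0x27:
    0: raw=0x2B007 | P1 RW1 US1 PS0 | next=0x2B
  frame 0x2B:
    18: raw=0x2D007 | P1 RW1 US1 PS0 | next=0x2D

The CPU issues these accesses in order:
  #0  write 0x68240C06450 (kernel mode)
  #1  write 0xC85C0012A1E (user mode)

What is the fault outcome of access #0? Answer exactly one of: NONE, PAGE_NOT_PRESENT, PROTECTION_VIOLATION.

Trace:
#0 VA=0x68240C06450 (w,kernel):
  L0: frame=0x18 idx=13 entry=0x1C007 [P=1 RW=1 US=1 PS=0]
  L1: frame=0x1C idx=9 entry=0x1D007 [P=1 RW=1 US=1 PS=0]
  L2: frame=0x1D idx=6 entry=0x1F007 [P=1 RW=1 US=1 PS=0]
  L3: frame=0x1F idx=6 entry=0x20007 [P=1 RW=1 US=1 PS=0]
  → PA=0x20450  (4 entries read)
#1 VA=0xC85C0012A1E (w,user):
  L0: frame=0x18 idx=25 entry=0x24007 [P=1 RW=1 US=1 PS=0]
  L1: frame=0x24 idx=23 entry=0x27007 [P=1 RW=1 US=1 PS=0]
  L2: frame=0x27 idx=0 entry=0x2B007 [P=1 RW=1 US=1 PS=0]
  L3: frame=0x2B idx=18 entry=0x2D007 [P=1 RW=1 US=1 PS=0]
  → PA=0x2DA1E  (4 entries read)

Access #0 fault: NONE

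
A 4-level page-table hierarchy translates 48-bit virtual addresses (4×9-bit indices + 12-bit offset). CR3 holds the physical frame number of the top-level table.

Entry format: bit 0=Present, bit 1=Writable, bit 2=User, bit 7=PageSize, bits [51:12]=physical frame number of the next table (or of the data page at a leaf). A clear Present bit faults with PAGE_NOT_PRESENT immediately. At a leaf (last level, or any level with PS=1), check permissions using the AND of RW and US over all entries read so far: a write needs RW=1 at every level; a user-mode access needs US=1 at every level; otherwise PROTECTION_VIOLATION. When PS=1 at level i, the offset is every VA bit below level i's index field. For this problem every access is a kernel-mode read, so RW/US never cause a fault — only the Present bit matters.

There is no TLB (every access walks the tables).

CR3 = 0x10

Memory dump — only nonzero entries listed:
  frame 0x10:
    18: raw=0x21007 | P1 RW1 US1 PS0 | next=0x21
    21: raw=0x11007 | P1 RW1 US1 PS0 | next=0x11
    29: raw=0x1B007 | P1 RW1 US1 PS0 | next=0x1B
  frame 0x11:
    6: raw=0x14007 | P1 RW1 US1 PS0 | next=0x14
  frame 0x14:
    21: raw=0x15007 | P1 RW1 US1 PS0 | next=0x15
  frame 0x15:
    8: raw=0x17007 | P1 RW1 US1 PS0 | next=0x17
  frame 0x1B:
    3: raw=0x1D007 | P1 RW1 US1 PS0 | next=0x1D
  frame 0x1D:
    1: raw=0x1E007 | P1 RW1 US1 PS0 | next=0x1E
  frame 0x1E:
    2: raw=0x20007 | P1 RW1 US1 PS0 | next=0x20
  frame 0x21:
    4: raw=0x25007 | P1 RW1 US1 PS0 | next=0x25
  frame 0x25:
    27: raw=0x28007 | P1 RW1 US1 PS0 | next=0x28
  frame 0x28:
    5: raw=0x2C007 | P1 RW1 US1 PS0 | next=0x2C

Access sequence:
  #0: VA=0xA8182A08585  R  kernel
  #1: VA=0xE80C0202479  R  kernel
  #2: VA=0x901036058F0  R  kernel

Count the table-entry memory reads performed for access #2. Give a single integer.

Trace:
#0 VA=0xA8182A08585 (r,kernel):
  [0] read 0x10 idx=21: raw=0x11007 flags P=1 W=1 U=1 S=0
  [1] read 0x11 idx=6: raw=0x14007 flags P=1 W=1 U=1 S=0
  [2] read 0x14 idx=21: raw=0x15007 flags P=1 W=1 U=1 S=0
  [3] read 0x15 idx=8: raw=0x17007 flags P=1 W=1 U=1 S=0
  ✓ 0x17585  — 4 lookups
#1 VA=0xE80C0202479 (r,kernel):
  [0] read 0x10 idx=29: raw=0x1B007 flags P=1 W=1 U=1 S=0
  [1] read 0x1B idx=3: raw=0x1D007 flags P=1 W=1 U=1 S=0
  [2] read 0x1D idx=1: raw=0x1E007 flags P=1 W=1 U=1 S=0
  [3] read 0x1E idx=2: raw=0x20007 flags P=1 W=1 U=1 S=0
  ✓ 0x20479  — 4 lookups
#2 VA=0x901036058F0 (r,kernel):
  [0] read 0x10 idx=18: raw=0x21007 flags P=1 W=1 U=1 S=0
  [1] read 0x21 idx=4: raw=0x25007 flags P=1 W=1 U=1 S=0
  [2] read 0x25 idx=27: raw=0x28007 flags P=1 W=1 U=1 S=0
  [3] read 0x28 idx=5: raw=0x2C007 flags P=1 W=1 U=1 S=0
  ✓ 0x2C8F0  — 4 lookups

Entries read for #2: 4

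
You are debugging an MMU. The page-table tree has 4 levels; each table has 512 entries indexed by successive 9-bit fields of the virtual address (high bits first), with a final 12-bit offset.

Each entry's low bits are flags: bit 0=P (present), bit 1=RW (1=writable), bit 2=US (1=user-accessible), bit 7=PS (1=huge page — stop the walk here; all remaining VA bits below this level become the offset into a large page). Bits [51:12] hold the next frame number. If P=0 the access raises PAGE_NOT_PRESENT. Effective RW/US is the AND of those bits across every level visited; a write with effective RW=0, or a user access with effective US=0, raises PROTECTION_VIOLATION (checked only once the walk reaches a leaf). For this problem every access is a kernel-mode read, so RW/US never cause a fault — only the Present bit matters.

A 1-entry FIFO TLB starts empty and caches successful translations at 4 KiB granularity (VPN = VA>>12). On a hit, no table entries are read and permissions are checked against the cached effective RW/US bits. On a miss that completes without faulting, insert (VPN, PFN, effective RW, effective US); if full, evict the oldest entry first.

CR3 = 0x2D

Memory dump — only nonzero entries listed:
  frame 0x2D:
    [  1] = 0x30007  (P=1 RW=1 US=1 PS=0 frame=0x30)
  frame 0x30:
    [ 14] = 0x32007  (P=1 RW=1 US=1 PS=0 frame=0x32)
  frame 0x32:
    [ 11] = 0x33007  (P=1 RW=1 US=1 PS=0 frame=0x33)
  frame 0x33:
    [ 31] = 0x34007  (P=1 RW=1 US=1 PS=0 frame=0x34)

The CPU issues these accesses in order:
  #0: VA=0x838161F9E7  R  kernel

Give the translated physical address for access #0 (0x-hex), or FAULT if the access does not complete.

Per-access translation:
#0 VA=0x838161F9E7 (r,kernel):
  L0 @0x2D[1] → 0x30007  P=1,RW=1,US=1,PS=0
  L1 @0x30[14] → 0x32007  P=1,RW=1,US=1,PS=0
  L2 @0x32[11] → 0x33007  P=1,RW=1,US=1,PS=0
  L3 @0x33[31] → 0x34007  P=1,RW=1,US=1,PS=0
  ⇒ phys 0x349E7  [4 reads]

Access #0 PA: 0x349E7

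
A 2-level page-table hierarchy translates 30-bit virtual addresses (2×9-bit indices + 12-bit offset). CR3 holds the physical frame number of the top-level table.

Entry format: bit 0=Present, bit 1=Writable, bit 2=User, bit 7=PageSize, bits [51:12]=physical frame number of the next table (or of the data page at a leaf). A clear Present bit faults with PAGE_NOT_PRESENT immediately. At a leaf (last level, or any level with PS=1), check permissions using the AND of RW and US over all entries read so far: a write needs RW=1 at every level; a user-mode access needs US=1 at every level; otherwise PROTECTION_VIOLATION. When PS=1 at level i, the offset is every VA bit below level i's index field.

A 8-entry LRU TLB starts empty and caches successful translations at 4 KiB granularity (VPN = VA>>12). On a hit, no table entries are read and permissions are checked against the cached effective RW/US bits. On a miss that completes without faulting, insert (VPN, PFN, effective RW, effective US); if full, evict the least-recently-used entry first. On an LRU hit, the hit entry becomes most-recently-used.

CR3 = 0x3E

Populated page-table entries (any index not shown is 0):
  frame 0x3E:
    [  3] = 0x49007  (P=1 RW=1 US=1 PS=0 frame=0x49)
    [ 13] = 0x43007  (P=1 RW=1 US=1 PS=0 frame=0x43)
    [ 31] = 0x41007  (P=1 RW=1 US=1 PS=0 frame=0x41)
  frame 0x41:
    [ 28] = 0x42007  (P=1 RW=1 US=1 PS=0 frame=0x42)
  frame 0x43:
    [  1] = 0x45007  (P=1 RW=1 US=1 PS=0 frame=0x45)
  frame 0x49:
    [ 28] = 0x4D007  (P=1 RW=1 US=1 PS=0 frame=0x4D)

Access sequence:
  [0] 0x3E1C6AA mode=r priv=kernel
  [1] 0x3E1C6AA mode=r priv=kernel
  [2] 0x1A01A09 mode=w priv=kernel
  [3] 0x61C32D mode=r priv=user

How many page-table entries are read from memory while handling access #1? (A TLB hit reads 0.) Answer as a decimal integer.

Walk each access:
#0 VA=0x3E1C6AA (r,kernel):
  L0: frame=0x3E idx=31 entry=0x41007 [P=1 RW=1 US=1 PS=0]
  L1: frame=0x41 idx=28 entry=0x42007 [P=1 RW=1 US=1 PS=0]
  → PA=0x426AA  (2 entries read)
#1 VA=0x3E1C6AA (r,kernel):
  TLB hit vpn=0x3E1C → PA=0x426AA
#2 VA=0x1A01A09 (w,kernel):
  L0: frame=0x3E idx=13 entry=0x43007 [P=1 RW=1 US=1 PS=0]
  L1: frame=0x43 idx=1 entry=0x45007 [P=1 RW=1 US=1 PS=0]
  → PA=0x45A09  (2 entries read)
#3 VA=0x61C32D (r,user):
  L0: frame=0x3E idx=3 entry=0x49007 [P=1 RW=1 US=1 PS=0]
  L1: frame=0x49 idx=28 entry=0x4D007 [P=1 RW=1 US=1 PS=0]
  → PA=0x4D32D  (2 entries read)

Entries read for #1: 0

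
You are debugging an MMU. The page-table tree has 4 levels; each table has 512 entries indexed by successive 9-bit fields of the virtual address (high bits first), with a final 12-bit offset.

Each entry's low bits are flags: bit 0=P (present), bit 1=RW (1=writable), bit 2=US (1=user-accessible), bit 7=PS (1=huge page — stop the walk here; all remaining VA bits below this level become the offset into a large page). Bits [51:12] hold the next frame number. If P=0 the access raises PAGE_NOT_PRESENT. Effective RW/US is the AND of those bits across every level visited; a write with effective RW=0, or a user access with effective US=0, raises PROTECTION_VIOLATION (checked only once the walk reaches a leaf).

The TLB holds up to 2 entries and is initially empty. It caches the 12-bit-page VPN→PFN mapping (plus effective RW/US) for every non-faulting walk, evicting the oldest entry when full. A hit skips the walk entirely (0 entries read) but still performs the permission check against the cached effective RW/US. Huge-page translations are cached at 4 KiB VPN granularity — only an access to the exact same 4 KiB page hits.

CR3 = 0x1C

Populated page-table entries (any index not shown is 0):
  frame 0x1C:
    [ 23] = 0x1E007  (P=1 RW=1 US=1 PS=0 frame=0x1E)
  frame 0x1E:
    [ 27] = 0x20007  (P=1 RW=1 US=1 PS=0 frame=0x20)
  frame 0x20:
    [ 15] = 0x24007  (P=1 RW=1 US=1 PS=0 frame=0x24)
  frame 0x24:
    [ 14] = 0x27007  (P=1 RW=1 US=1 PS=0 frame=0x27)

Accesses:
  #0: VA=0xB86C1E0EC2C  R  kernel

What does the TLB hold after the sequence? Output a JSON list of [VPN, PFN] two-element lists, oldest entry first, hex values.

Per-access translation:
#0 VA=0xB86C1E0EC2C (r,kernel):
  L0 @0x1C[23] → 0x1E007  P=1,RW=1,US=1,PS=0
  L1 @0x1E[27] → 0x20007  P=1,RW=1,US=1,PS=0
  L2 @0x20[15] → 0x24007  P=1,RW=1,US=1,PS=0
  L3 @0x24[14] → 0x27007  P=1,RW=1,US=1,PS=0
  ⇒ phys 0x27C2C  [4 reads]

TLB: [["0xB86C1E0E", "0x27"]]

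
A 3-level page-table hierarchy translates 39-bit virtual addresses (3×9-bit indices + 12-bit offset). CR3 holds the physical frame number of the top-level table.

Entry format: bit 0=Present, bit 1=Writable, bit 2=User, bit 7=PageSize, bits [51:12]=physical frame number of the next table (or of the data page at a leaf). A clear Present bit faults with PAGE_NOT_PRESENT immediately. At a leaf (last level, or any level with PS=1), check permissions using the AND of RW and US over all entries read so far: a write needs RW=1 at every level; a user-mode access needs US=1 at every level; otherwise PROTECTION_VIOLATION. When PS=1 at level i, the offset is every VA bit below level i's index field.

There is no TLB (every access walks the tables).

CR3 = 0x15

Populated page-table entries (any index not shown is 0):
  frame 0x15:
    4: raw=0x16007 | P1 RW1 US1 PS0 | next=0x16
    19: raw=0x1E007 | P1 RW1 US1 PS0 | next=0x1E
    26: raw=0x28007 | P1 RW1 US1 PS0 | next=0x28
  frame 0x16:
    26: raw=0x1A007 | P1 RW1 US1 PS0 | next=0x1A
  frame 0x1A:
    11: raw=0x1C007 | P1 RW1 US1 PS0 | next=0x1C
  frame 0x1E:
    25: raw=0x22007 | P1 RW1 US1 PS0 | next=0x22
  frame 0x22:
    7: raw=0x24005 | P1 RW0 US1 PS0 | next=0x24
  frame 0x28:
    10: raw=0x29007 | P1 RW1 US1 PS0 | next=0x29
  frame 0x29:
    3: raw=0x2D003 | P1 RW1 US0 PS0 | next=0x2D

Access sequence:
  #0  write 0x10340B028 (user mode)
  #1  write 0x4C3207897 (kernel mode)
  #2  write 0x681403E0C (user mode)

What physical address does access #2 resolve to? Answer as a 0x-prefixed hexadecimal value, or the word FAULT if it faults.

Walk each access:
#0 VA=0x10340B028 (w,user):
  lvl0: tbl 0x15, slot 4 ⇒ 0x16007 (P1/RW1/US1/PS0)
  lvl1: tbl 0x16, slot 26 ⇒ 0x1A007 (P1/RW1/US1/PS0)
  lvl2: tbl 0x1A, slot 11 ⇒ 0x1C007 (P1/RW1/US1/PS0)
  ⇒ phys 0x1C028  [3 reads]
#1 VA=0x4C3207897 (w,kernel):
  lvl0: tbl 0x15, slot 19 ⇒ 0x1E007 (P1/RW1/US1/PS0)
  lvl1: tbl 0x1E, slot 25 ⇒ 0x22007 (P1/RW1/US1/PS0)
  lvl2: tbl 0x22, slot 7 ⇒ 0x24005 (P1/RW0/US1/PS0)
  ✗ PROTECTION_VIOLATION  [3 reads]
#2 VA=0x681403E0C (w,user):
  lvl0: tbl 0x15, slot 26 ⇒ 0x28007 (P1/RW1/US1/PS0)
  lvl1: tbl 0x28, slot 10 ⇒ 0x29007 (P1/RW1/US1/PS0)
  lvl2: tbl 0x29, slot 3 ⇒ 0x2D003 (P1/RW1/US0/PS0)
  ✗ PROTECTION_VIOLATION  [3 reads]

Access #2 PA: FAULT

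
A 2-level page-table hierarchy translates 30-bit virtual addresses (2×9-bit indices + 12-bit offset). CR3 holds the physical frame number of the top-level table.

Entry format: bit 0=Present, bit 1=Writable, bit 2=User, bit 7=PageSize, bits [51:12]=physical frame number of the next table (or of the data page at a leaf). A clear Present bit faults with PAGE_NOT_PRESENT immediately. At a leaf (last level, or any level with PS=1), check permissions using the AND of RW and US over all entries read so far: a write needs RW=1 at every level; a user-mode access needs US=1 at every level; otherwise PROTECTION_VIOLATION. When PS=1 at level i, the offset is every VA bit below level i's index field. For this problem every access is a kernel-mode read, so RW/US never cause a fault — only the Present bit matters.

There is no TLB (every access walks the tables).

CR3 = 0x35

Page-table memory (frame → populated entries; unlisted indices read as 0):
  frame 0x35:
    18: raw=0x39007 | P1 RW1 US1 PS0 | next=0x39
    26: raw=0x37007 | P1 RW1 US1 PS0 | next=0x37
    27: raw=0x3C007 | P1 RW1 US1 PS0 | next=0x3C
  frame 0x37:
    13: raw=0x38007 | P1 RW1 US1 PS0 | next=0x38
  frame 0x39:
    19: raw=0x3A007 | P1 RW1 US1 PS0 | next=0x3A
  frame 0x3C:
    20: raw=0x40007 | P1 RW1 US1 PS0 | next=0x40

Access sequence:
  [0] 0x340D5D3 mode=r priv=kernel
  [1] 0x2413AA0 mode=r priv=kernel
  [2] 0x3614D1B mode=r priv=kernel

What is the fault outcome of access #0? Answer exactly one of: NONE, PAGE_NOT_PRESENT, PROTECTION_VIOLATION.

Walk each access:
#0 VA=0x340D5D3 (r,kernel):
  L0: frame=0x35 idx=26 entry=0x37007 [P=1 RW=1 US=1 PS=0]
  L1: frame=0x37 idx=13 entry=0x38007 [P=1 RW=1 US=1 PS=0]
  ⇒ phys 0x385D3  [2 reads]
#1 VA=0x2413AA0 (r,kernel):
  L0: frame=0x35 idx=18 entry=0x39007 [P=1 RW=1 US=1 PS=0]
  L1: frame=0x39 idx=19 entry=0x3A007 [P=1 RW=1 US=1 PS=0]
  ⇒ phys 0x3AAA0  [2 reads]
#2 VA=0x3614D1B (r,kernel):
  L0: frame=0x35 idx=27 entry=0x3C007 [P=1 RW=1 US=1 PS=0]
  L1: frame=0x3C idx=20 entry=0x40007 [P=1 RW=1 US=1 PS=0]
  ⇒ phys 0x40D1B  [2 reads]

Access #0 fault: NONE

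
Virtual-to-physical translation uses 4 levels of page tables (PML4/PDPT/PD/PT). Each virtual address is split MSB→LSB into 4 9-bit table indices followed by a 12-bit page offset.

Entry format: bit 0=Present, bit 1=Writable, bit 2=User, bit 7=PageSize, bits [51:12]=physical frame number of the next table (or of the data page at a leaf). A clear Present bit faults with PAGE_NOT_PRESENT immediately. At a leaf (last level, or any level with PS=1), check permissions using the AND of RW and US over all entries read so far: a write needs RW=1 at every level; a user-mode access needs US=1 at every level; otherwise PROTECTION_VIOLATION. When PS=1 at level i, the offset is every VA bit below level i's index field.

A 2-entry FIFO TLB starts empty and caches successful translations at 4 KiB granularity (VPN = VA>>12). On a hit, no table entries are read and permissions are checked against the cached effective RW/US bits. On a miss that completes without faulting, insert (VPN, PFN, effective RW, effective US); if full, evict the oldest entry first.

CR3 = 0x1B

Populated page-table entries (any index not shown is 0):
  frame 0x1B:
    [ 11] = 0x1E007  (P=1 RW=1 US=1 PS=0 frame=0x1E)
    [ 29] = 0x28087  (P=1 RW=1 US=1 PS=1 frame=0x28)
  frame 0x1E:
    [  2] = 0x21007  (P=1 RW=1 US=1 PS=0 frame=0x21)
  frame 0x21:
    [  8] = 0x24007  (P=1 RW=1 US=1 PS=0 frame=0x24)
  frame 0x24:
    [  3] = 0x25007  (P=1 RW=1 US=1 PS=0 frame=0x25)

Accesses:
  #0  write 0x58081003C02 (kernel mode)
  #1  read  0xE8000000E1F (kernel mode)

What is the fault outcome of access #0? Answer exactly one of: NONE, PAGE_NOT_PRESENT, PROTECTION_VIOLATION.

Walk each access:
#0 VA=0x58081003C02 (w,kernel):
  lvl0: tbl 0x1B, slot 11 ⇒ 0x1E007 (P1/RW1/US1/PS0)
  lvl1: tbl 0x1E, slot 2 ⇒ 0x21007 (P1/RW1/US1/PS0)
  lvl2: tbl 0x21, slot 8 ⇒ 0x24007 (P1/RW1/US1/PS0)
  lvl3: tbl 0x24, slot 3 ⇒ 0x25007 (P1/RW1/US1/PS0)
  ✓ 0x25C02  — 4 lookups
#1 VA=0xE8000000E1F (r,kernel):
  lvl0: tbl 0x1B, slot 29 ⇒ 0x28087 (P1/RW1/US1/PS1)
  ✓ 0x28E1F (huge @L0)  — 1 lookups

Access #0 fault: NONE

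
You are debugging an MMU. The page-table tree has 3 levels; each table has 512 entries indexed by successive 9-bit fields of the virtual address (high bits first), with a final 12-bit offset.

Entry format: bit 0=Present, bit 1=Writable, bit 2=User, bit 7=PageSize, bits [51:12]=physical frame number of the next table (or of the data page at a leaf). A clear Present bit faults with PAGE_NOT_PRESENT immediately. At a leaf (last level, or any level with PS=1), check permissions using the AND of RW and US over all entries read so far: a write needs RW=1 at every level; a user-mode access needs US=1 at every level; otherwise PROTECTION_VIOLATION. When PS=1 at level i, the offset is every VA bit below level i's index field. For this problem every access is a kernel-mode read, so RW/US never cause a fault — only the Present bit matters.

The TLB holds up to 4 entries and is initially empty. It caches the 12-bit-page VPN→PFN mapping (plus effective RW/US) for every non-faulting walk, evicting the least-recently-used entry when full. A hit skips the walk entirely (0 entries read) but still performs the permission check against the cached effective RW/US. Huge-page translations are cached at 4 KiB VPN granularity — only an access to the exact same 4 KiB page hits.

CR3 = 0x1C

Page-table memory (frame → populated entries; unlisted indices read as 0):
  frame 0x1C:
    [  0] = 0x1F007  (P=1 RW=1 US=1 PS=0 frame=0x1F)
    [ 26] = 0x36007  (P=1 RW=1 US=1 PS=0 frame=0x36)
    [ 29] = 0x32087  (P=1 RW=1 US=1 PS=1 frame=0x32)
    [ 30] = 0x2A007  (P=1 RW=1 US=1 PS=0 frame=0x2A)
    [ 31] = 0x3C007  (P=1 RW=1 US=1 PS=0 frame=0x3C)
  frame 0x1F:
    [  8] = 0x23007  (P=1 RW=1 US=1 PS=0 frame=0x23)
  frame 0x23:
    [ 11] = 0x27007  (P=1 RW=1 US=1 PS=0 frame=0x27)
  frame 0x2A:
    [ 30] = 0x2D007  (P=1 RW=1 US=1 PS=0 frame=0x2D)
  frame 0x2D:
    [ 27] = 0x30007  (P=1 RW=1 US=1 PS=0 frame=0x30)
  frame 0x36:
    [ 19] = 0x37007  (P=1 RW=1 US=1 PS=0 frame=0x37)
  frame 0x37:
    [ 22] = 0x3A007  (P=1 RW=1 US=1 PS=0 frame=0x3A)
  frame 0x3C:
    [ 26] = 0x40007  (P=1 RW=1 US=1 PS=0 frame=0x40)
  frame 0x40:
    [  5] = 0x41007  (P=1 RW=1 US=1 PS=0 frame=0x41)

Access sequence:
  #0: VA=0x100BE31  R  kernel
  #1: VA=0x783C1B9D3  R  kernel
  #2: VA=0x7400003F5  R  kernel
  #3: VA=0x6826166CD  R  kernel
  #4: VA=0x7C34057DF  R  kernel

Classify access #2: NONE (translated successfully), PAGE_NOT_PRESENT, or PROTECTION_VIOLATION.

Walk each access:
#0 VA=0x100BE31 (r,kernel):
  L0: frame=0x1C idx=0 entry=0x1F007 [P=1 RW=1 US=1 PS=0]
  L1: frame=0x1F idx=8 entry=0x23007 [P=1 RW=1 US=1 PS=0]
  L2: frame=0x23 idx=11 entry=0x27007 [P=1 RW=1 US=1 PS=0]
  ✓ 0x27E31  — 3 lookups
#1 VA=0x783C1B9D3 (r,kernel):
  L0: frame=0x1C idx=30 entry=0x2A007 [P=1 RW=1 US=1 PS=0]
  L1: frame=0x2A idx=30 entry=0x2D007 [P=1 RW=1 US=1 PS=0]
  L2: frame=0x2D idx=27 entry=0x30007 [P=1 RW=1 US=1 PS=0]
  ✓ 0x309D3  — 3 lookups
#2 VA=0x7400003F5 (r,kernel):
  L0: frame=0x1C idx=29 entry=0x32087 [P=1 RW=1 US=1 PS=1]
  ✓ 0x323F5 (huge @L0)  — 1 lookups
#3 VA=0x6826166CD (r,kernel):
  L0: frame=0x1C idx=26 entry=0x36007 [P=1 RW=1 US=1 PS=0]
  L1: frame=0x36 idx=19 entry=0x37007 [P=1 RW=1 US=1 PS=0]
  L2: frame=0x37 idx=22 entry=0x3A007 [P=1 RW=1 US=1 PS=0]
  ✓ 0x3A6CD  — 3 lookups
#4 VA=0x7C34057DF (r,kernel):
  L0: frame=0x1C idx=31 entry=0x3C007 [P=1 RW=1 US=1 PS=0]
  L1: frame=0x3C idx=26 entry=0x40007 [P=1 RW=1 US=1 PS=0]
  L2: frame=0x40 idx=5 entry=0x41007 [P=1 RW=1 US=1 PS=0]
  ✓ 0x417DF  — 3 lookups

Access #2 fault: NONE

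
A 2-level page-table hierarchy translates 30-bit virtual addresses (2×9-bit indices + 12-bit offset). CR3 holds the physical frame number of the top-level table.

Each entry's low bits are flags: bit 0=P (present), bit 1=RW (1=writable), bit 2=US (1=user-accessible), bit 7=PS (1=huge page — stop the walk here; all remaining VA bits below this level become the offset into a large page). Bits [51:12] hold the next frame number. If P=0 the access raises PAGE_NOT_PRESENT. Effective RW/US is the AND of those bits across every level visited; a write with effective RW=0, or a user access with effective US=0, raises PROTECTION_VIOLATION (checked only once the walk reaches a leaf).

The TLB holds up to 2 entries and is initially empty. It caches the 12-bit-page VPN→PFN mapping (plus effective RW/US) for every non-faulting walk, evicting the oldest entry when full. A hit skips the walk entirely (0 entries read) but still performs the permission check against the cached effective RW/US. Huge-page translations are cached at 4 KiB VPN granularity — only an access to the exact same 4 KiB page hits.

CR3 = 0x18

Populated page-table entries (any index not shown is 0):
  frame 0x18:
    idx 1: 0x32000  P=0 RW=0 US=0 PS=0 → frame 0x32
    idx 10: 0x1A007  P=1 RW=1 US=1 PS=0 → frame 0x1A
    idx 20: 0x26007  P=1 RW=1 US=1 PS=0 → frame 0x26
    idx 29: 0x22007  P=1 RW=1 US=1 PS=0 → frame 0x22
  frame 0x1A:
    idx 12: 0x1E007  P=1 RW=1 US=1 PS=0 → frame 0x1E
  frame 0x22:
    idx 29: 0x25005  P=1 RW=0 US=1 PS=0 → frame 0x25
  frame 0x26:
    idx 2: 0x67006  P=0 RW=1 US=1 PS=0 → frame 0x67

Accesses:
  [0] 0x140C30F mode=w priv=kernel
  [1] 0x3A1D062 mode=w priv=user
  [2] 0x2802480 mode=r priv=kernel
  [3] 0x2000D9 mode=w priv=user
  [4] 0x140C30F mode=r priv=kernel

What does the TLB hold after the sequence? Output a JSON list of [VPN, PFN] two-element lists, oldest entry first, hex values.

Walk each access:
#0 VA=0x140C30F (w,kernel):
  L0: frame=0x18 idx=10 entry=0x1A007 [P=1 RW=1 US=1 PS=0]
  L1: frame=0x1A idx=12 entry=0x1E007 [P=1 RW=1 US=1 PS=0]
  ✓ 0x1E30F  — 2 lookups
#1 VA=0x3A1D062 (w,user):
  L0: frame=0x18 idx=29 entry=0x22007 [P=1 RW=1 US=1 PS=0]
  L1: frame=0x22 idx=29 entry=0x25005 [P=1 RW=0 US=1 PS=0]
  ✗ PROTECTION_VIOLATION  [2 reads]
#2 VA=0x2802480 (r,kernel):
  L0: frame=0x18 idx=20 entry=0x26007 [P=1 RW=1 US=1 PS=0]
  L1: frame=0x26 idx=2 entry=0x67006 [P=0 RW=1 US=1 PS=0]
  ✗ PAGE_NOT_PRESENT  [2 reads]
#3 VA=0x2000D9 (w,user):
  L0: frame=0x18 idx=1 entry=0x32000 [P=0 RW=0 US=0 PS=0]
  ✗ PAGE_NOT_PRESENT  [1 reads]
#4 VA=0x140C30F (r,kernel):
  TLB hit vpn=0x140C → PA=0x1E30F

TLB: [["0x140C", "0x1E"]]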